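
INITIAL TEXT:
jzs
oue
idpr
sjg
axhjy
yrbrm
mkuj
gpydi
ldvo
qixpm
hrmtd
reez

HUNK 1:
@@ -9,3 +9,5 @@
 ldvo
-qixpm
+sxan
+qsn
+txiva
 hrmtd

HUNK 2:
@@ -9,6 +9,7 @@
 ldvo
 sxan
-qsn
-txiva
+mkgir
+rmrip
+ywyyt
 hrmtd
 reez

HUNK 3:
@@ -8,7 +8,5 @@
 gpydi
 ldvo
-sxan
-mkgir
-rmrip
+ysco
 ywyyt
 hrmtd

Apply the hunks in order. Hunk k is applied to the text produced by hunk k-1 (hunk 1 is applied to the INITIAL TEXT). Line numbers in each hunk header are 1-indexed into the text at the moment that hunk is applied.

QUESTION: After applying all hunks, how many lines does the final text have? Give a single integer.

Answer: 13

Derivation:
Hunk 1: at line 9 remove [qixpm] add [sxan,qsn,txiva] -> 14 lines: jzs oue idpr sjg axhjy yrbrm mkuj gpydi ldvo sxan qsn txiva hrmtd reez
Hunk 2: at line 9 remove [qsn,txiva] add [mkgir,rmrip,ywyyt] -> 15 lines: jzs oue idpr sjg axhjy yrbrm mkuj gpydi ldvo sxan mkgir rmrip ywyyt hrmtd reez
Hunk 3: at line 8 remove [sxan,mkgir,rmrip] add [ysco] -> 13 lines: jzs oue idpr sjg axhjy yrbrm mkuj gpydi ldvo ysco ywyyt hrmtd reez
Final line count: 13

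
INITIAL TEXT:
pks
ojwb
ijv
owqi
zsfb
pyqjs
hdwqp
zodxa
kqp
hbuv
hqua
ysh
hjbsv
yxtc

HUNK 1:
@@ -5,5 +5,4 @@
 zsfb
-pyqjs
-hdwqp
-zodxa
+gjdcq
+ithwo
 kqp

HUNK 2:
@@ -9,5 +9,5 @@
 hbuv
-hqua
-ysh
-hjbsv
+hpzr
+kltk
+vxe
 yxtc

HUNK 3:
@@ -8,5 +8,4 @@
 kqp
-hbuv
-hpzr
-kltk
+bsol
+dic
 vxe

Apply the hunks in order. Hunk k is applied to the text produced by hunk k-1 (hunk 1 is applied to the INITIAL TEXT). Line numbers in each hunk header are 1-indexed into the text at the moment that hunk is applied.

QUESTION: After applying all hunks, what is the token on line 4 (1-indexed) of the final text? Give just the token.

Hunk 1: at line 5 remove [pyqjs,hdwqp,zodxa] add [gjdcq,ithwo] -> 13 lines: pks ojwb ijv owqi zsfb gjdcq ithwo kqp hbuv hqua ysh hjbsv yxtc
Hunk 2: at line 9 remove [hqua,ysh,hjbsv] add [hpzr,kltk,vxe] -> 13 lines: pks ojwb ijv owqi zsfb gjdcq ithwo kqp hbuv hpzr kltk vxe yxtc
Hunk 3: at line 8 remove [hbuv,hpzr,kltk] add [bsol,dic] -> 12 lines: pks ojwb ijv owqi zsfb gjdcq ithwo kqp bsol dic vxe yxtc
Final line 4: owqi

Answer: owqi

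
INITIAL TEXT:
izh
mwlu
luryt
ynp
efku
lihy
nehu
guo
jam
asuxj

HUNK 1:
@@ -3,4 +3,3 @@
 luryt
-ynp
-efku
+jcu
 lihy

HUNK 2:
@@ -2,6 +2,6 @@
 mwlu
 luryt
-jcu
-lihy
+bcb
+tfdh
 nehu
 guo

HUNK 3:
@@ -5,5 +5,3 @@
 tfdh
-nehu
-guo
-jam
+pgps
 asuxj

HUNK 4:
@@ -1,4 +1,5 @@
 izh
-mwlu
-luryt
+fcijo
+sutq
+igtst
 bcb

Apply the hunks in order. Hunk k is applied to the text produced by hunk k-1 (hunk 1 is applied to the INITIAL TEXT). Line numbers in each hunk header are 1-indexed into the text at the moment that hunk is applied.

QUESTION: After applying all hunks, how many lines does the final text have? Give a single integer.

Hunk 1: at line 3 remove [ynp,efku] add [jcu] -> 9 lines: izh mwlu luryt jcu lihy nehu guo jam asuxj
Hunk 2: at line 2 remove [jcu,lihy] add [bcb,tfdh] -> 9 lines: izh mwlu luryt bcb tfdh nehu guo jam asuxj
Hunk 3: at line 5 remove [nehu,guo,jam] add [pgps] -> 7 lines: izh mwlu luryt bcb tfdh pgps asuxj
Hunk 4: at line 1 remove [mwlu,luryt] add [fcijo,sutq,igtst] -> 8 lines: izh fcijo sutq igtst bcb tfdh pgps asuxj
Final line count: 8

Answer: 8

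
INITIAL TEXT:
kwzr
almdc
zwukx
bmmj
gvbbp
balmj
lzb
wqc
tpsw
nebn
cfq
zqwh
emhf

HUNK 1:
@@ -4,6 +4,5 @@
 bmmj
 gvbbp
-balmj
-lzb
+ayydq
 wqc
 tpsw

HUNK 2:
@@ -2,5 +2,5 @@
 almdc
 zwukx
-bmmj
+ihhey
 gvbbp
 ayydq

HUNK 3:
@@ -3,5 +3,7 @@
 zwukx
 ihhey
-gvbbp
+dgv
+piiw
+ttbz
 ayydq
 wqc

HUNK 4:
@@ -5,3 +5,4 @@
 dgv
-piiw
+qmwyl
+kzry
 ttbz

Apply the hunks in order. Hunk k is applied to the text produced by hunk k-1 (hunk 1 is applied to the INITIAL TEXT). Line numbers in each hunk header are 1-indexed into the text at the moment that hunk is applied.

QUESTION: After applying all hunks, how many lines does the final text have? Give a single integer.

Hunk 1: at line 4 remove [balmj,lzb] add [ayydq] -> 12 lines: kwzr almdc zwukx bmmj gvbbp ayydq wqc tpsw nebn cfq zqwh emhf
Hunk 2: at line 2 remove [bmmj] add [ihhey] -> 12 lines: kwzr almdc zwukx ihhey gvbbp ayydq wqc tpsw nebn cfq zqwh emhf
Hunk 3: at line 3 remove [gvbbp] add [dgv,piiw,ttbz] -> 14 lines: kwzr almdc zwukx ihhey dgv piiw ttbz ayydq wqc tpsw nebn cfq zqwh emhf
Hunk 4: at line 5 remove [piiw] add [qmwyl,kzry] -> 15 lines: kwzr almdc zwukx ihhey dgv qmwyl kzry ttbz ayydq wqc tpsw nebn cfq zqwh emhf
Final line count: 15

Answer: 15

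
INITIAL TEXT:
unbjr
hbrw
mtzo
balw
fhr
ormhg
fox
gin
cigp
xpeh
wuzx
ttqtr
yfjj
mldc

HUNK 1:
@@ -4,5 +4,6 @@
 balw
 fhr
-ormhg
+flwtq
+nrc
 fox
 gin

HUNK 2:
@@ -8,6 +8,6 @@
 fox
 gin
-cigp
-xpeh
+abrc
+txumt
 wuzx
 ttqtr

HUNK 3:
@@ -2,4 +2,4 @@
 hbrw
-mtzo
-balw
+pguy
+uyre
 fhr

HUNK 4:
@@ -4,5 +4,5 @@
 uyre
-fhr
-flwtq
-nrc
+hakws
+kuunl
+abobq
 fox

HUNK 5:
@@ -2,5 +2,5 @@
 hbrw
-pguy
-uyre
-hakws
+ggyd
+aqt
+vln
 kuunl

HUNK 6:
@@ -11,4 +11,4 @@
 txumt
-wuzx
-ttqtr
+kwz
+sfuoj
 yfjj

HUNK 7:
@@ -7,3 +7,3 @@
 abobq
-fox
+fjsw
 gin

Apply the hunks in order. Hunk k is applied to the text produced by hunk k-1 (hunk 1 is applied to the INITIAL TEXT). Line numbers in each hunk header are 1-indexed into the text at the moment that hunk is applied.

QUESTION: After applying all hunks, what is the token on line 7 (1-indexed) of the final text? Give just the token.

Hunk 1: at line 4 remove [ormhg] add [flwtq,nrc] -> 15 lines: unbjr hbrw mtzo balw fhr flwtq nrc fox gin cigp xpeh wuzx ttqtr yfjj mldc
Hunk 2: at line 8 remove [cigp,xpeh] add [abrc,txumt] -> 15 lines: unbjr hbrw mtzo balw fhr flwtq nrc fox gin abrc txumt wuzx ttqtr yfjj mldc
Hunk 3: at line 2 remove [mtzo,balw] add [pguy,uyre] -> 15 lines: unbjr hbrw pguy uyre fhr flwtq nrc fox gin abrc txumt wuzx ttqtr yfjj mldc
Hunk 4: at line 4 remove [fhr,flwtq,nrc] add [hakws,kuunl,abobq] -> 15 lines: unbjr hbrw pguy uyre hakws kuunl abobq fox gin abrc txumt wuzx ttqtr yfjj mldc
Hunk 5: at line 2 remove [pguy,uyre,hakws] add [ggyd,aqt,vln] -> 15 lines: unbjr hbrw ggyd aqt vln kuunl abobq fox gin abrc txumt wuzx ttqtr yfjj mldc
Hunk 6: at line 11 remove [wuzx,ttqtr] add [kwz,sfuoj] -> 15 lines: unbjr hbrw ggyd aqt vln kuunl abobq fox gin abrc txumt kwz sfuoj yfjj mldc
Hunk 7: at line 7 remove [fox] add [fjsw] -> 15 lines: unbjr hbrw ggyd aqt vln kuunl abobq fjsw gin abrc txumt kwz sfuoj yfjj mldc
Final line 7: abobq

Answer: abobq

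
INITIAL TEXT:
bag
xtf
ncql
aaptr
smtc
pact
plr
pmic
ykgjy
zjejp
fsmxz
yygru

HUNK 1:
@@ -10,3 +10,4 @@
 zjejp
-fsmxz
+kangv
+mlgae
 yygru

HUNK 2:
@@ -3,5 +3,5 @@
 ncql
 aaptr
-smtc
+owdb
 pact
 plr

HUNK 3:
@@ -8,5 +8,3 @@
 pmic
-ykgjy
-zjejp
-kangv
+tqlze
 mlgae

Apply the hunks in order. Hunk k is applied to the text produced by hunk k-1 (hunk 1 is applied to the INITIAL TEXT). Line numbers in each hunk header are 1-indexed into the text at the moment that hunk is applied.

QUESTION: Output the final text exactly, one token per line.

Hunk 1: at line 10 remove [fsmxz] add [kangv,mlgae] -> 13 lines: bag xtf ncql aaptr smtc pact plr pmic ykgjy zjejp kangv mlgae yygru
Hunk 2: at line 3 remove [smtc] add [owdb] -> 13 lines: bag xtf ncql aaptr owdb pact plr pmic ykgjy zjejp kangv mlgae yygru
Hunk 3: at line 8 remove [ykgjy,zjejp,kangv] add [tqlze] -> 11 lines: bag xtf ncql aaptr owdb pact plr pmic tqlze mlgae yygru

Answer: bag
xtf
ncql
aaptr
owdb
pact
plr
pmic
tqlze
mlgae
yygru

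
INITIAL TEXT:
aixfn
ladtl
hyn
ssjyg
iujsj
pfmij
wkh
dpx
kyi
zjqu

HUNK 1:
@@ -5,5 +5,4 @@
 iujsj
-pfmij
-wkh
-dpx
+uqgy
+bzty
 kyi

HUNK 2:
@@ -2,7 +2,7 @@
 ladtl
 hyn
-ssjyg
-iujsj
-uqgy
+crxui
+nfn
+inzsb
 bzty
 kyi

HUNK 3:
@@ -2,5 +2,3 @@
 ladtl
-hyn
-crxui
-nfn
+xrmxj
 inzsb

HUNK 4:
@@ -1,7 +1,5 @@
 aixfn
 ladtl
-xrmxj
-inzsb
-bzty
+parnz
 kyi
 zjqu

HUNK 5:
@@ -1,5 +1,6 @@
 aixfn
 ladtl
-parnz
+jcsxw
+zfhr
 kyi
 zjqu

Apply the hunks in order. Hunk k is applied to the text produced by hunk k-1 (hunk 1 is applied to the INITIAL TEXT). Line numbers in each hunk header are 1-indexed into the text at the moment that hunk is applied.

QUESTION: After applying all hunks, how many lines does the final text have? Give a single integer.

Hunk 1: at line 5 remove [pfmij,wkh,dpx] add [uqgy,bzty] -> 9 lines: aixfn ladtl hyn ssjyg iujsj uqgy bzty kyi zjqu
Hunk 2: at line 2 remove [ssjyg,iujsj,uqgy] add [crxui,nfn,inzsb] -> 9 lines: aixfn ladtl hyn crxui nfn inzsb bzty kyi zjqu
Hunk 3: at line 2 remove [hyn,crxui,nfn] add [xrmxj] -> 7 lines: aixfn ladtl xrmxj inzsb bzty kyi zjqu
Hunk 4: at line 1 remove [xrmxj,inzsb,bzty] add [parnz] -> 5 lines: aixfn ladtl parnz kyi zjqu
Hunk 5: at line 1 remove [parnz] add [jcsxw,zfhr] -> 6 lines: aixfn ladtl jcsxw zfhr kyi zjqu
Final line count: 6

Answer: 6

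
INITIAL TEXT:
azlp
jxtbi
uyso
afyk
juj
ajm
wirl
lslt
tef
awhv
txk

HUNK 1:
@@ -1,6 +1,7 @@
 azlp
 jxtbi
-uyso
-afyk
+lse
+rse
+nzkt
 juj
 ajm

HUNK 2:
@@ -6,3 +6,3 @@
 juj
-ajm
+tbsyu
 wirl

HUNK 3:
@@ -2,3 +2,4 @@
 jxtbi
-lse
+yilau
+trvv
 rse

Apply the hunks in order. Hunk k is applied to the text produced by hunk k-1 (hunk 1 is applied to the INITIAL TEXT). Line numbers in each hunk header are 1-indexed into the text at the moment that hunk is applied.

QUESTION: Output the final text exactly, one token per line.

Answer: azlp
jxtbi
yilau
trvv
rse
nzkt
juj
tbsyu
wirl
lslt
tef
awhv
txk

Derivation:
Hunk 1: at line 1 remove [uyso,afyk] add [lse,rse,nzkt] -> 12 lines: azlp jxtbi lse rse nzkt juj ajm wirl lslt tef awhv txk
Hunk 2: at line 6 remove [ajm] add [tbsyu] -> 12 lines: azlp jxtbi lse rse nzkt juj tbsyu wirl lslt tef awhv txk
Hunk 3: at line 2 remove [lse] add [yilau,trvv] -> 13 lines: azlp jxtbi yilau trvv rse nzkt juj tbsyu wirl lslt tef awhv txk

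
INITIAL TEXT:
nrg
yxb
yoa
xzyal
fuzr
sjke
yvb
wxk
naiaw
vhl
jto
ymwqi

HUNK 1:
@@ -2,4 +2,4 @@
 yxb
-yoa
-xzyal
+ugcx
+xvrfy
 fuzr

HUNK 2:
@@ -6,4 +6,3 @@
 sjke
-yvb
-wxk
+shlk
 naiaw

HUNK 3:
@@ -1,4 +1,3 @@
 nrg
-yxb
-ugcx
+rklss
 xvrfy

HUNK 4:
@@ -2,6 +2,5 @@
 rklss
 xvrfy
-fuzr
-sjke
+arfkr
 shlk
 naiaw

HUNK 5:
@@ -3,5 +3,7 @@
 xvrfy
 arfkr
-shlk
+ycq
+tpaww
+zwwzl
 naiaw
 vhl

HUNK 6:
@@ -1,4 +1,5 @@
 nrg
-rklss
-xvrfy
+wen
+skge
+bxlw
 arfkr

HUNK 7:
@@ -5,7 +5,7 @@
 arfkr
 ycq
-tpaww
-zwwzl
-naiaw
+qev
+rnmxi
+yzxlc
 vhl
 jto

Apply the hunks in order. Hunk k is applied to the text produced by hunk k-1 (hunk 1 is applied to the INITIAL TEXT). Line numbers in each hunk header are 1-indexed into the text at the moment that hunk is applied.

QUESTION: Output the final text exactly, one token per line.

Hunk 1: at line 2 remove [yoa,xzyal] add [ugcx,xvrfy] -> 12 lines: nrg yxb ugcx xvrfy fuzr sjke yvb wxk naiaw vhl jto ymwqi
Hunk 2: at line 6 remove [yvb,wxk] add [shlk] -> 11 lines: nrg yxb ugcx xvrfy fuzr sjke shlk naiaw vhl jto ymwqi
Hunk 3: at line 1 remove [yxb,ugcx] add [rklss] -> 10 lines: nrg rklss xvrfy fuzr sjke shlk naiaw vhl jto ymwqi
Hunk 4: at line 2 remove [fuzr,sjke] add [arfkr] -> 9 lines: nrg rklss xvrfy arfkr shlk naiaw vhl jto ymwqi
Hunk 5: at line 3 remove [shlk] add [ycq,tpaww,zwwzl] -> 11 lines: nrg rklss xvrfy arfkr ycq tpaww zwwzl naiaw vhl jto ymwqi
Hunk 6: at line 1 remove [rklss,xvrfy] add [wen,skge,bxlw] -> 12 lines: nrg wen skge bxlw arfkr ycq tpaww zwwzl naiaw vhl jto ymwqi
Hunk 7: at line 5 remove [tpaww,zwwzl,naiaw] add [qev,rnmxi,yzxlc] -> 12 lines: nrg wen skge bxlw arfkr ycq qev rnmxi yzxlc vhl jto ymwqi

Answer: nrg
wen
skge
bxlw
arfkr
ycq
qev
rnmxi
yzxlc
vhl
jto
ymwqi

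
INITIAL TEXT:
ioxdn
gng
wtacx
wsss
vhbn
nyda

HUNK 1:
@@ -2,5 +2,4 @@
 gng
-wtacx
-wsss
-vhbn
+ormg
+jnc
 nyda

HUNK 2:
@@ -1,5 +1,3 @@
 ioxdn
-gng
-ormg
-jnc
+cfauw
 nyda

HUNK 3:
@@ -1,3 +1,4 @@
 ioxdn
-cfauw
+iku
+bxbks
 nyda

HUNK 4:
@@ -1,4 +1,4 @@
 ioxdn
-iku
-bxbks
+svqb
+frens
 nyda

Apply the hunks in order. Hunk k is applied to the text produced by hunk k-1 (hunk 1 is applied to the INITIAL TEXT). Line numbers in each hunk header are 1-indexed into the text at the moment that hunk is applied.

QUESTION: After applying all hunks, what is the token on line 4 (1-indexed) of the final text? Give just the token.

Hunk 1: at line 2 remove [wtacx,wsss,vhbn] add [ormg,jnc] -> 5 lines: ioxdn gng ormg jnc nyda
Hunk 2: at line 1 remove [gng,ormg,jnc] add [cfauw] -> 3 lines: ioxdn cfauw nyda
Hunk 3: at line 1 remove [cfauw] add [iku,bxbks] -> 4 lines: ioxdn iku bxbks nyda
Hunk 4: at line 1 remove [iku,bxbks] add [svqb,frens] -> 4 lines: ioxdn svqb frens nyda
Final line 4: nyda

Answer: nyda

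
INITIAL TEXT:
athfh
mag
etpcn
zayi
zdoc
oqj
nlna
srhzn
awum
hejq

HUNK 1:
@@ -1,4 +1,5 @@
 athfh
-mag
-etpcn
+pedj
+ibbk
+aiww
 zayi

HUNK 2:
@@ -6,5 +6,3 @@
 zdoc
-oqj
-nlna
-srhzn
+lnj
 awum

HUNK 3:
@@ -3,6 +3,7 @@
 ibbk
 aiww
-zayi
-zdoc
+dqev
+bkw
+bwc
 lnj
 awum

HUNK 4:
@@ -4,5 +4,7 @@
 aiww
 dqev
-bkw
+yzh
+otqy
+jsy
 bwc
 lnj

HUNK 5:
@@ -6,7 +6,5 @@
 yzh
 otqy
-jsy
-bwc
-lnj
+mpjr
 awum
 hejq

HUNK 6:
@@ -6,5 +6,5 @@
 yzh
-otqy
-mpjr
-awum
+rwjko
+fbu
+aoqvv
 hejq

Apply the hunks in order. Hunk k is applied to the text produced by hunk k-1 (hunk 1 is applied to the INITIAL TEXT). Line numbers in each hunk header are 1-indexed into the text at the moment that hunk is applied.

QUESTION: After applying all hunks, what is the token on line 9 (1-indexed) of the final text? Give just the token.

Answer: aoqvv

Derivation:
Hunk 1: at line 1 remove [mag,etpcn] add [pedj,ibbk,aiww] -> 11 lines: athfh pedj ibbk aiww zayi zdoc oqj nlna srhzn awum hejq
Hunk 2: at line 6 remove [oqj,nlna,srhzn] add [lnj] -> 9 lines: athfh pedj ibbk aiww zayi zdoc lnj awum hejq
Hunk 3: at line 3 remove [zayi,zdoc] add [dqev,bkw,bwc] -> 10 lines: athfh pedj ibbk aiww dqev bkw bwc lnj awum hejq
Hunk 4: at line 4 remove [bkw] add [yzh,otqy,jsy] -> 12 lines: athfh pedj ibbk aiww dqev yzh otqy jsy bwc lnj awum hejq
Hunk 5: at line 6 remove [jsy,bwc,lnj] add [mpjr] -> 10 lines: athfh pedj ibbk aiww dqev yzh otqy mpjr awum hejq
Hunk 6: at line 6 remove [otqy,mpjr,awum] add [rwjko,fbu,aoqvv] -> 10 lines: athfh pedj ibbk aiww dqev yzh rwjko fbu aoqvv hejq
Final line 9: aoqvv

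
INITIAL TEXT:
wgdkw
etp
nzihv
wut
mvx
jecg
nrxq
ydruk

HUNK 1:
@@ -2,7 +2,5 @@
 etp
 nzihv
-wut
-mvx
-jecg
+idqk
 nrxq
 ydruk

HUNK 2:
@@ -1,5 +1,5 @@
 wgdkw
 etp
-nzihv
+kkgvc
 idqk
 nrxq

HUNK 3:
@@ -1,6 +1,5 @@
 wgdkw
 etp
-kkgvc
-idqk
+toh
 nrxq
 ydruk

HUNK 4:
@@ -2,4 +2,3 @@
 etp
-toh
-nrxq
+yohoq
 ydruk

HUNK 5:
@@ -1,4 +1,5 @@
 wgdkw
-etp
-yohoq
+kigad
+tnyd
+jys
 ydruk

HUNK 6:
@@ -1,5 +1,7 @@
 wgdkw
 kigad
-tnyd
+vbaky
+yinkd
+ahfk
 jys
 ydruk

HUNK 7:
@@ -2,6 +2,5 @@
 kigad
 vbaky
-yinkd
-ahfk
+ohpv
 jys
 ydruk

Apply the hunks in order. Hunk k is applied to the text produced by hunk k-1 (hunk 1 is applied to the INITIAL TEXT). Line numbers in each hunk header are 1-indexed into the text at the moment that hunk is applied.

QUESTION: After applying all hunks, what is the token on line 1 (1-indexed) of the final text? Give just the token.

Hunk 1: at line 2 remove [wut,mvx,jecg] add [idqk] -> 6 lines: wgdkw etp nzihv idqk nrxq ydruk
Hunk 2: at line 1 remove [nzihv] add [kkgvc] -> 6 lines: wgdkw etp kkgvc idqk nrxq ydruk
Hunk 3: at line 1 remove [kkgvc,idqk] add [toh] -> 5 lines: wgdkw etp toh nrxq ydruk
Hunk 4: at line 2 remove [toh,nrxq] add [yohoq] -> 4 lines: wgdkw etp yohoq ydruk
Hunk 5: at line 1 remove [etp,yohoq] add [kigad,tnyd,jys] -> 5 lines: wgdkw kigad tnyd jys ydruk
Hunk 6: at line 1 remove [tnyd] add [vbaky,yinkd,ahfk] -> 7 lines: wgdkw kigad vbaky yinkd ahfk jys ydruk
Hunk 7: at line 2 remove [yinkd,ahfk] add [ohpv] -> 6 lines: wgdkw kigad vbaky ohpv jys ydruk
Final line 1: wgdkw

Answer: wgdkw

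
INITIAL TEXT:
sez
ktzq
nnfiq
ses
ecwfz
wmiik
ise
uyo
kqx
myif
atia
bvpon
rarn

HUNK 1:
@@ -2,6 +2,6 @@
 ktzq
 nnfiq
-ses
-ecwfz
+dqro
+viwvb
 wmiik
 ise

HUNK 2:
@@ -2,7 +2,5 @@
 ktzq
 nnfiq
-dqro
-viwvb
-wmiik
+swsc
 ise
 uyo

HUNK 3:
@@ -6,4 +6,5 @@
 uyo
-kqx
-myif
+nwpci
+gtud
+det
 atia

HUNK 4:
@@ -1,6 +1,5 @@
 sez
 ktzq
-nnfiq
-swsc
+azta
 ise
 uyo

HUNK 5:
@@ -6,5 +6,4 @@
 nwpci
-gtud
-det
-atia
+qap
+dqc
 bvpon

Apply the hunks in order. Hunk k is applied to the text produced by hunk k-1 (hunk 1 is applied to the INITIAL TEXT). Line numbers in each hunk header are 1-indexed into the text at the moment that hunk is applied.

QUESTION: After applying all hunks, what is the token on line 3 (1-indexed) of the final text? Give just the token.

Answer: azta

Derivation:
Hunk 1: at line 2 remove [ses,ecwfz] add [dqro,viwvb] -> 13 lines: sez ktzq nnfiq dqro viwvb wmiik ise uyo kqx myif atia bvpon rarn
Hunk 2: at line 2 remove [dqro,viwvb,wmiik] add [swsc] -> 11 lines: sez ktzq nnfiq swsc ise uyo kqx myif atia bvpon rarn
Hunk 3: at line 6 remove [kqx,myif] add [nwpci,gtud,det] -> 12 lines: sez ktzq nnfiq swsc ise uyo nwpci gtud det atia bvpon rarn
Hunk 4: at line 1 remove [nnfiq,swsc] add [azta] -> 11 lines: sez ktzq azta ise uyo nwpci gtud det atia bvpon rarn
Hunk 5: at line 6 remove [gtud,det,atia] add [qap,dqc] -> 10 lines: sez ktzq azta ise uyo nwpci qap dqc bvpon rarn
Final line 3: azta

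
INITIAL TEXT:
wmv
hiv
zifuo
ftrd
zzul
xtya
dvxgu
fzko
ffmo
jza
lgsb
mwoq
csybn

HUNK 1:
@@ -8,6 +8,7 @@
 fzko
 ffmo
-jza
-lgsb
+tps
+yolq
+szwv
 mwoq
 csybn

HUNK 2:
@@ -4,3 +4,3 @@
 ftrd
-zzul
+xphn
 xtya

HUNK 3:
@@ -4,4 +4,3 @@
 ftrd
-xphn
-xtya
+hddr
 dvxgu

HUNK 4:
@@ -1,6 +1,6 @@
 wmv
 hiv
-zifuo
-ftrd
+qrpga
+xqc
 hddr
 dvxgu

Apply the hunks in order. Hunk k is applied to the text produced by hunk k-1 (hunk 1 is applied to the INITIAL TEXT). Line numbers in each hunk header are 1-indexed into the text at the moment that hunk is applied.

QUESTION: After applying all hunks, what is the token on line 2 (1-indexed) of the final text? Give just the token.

Hunk 1: at line 8 remove [jza,lgsb] add [tps,yolq,szwv] -> 14 lines: wmv hiv zifuo ftrd zzul xtya dvxgu fzko ffmo tps yolq szwv mwoq csybn
Hunk 2: at line 4 remove [zzul] add [xphn] -> 14 lines: wmv hiv zifuo ftrd xphn xtya dvxgu fzko ffmo tps yolq szwv mwoq csybn
Hunk 3: at line 4 remove [xphn,xtya] add [hddr] -> 13 lines: wmv hiv zifuo ftrd hddr dvxgu fzko ffmo tps yolq szwv mwoq csybn
Hunk 4: at line 1 remove [zifuo,ftrd] add [qrpga,xqc] -> 13 lines: wmv hiv qrpga xqc hddr dvxgu fzko ffmo tps yolq szwv mwoq csybn
Final line 2: hiv

Answer: hiv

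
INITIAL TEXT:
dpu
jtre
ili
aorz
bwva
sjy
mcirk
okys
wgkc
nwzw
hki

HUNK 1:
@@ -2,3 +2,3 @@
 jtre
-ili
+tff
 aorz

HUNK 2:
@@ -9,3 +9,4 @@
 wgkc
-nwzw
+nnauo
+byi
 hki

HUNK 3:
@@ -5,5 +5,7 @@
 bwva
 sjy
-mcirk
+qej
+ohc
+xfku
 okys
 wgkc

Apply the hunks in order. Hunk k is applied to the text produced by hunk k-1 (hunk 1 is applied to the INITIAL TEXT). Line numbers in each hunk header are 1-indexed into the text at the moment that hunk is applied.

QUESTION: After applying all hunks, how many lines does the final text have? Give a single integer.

Answer: 14

Derivation:
Hunk 1: at line 2 remove [ili] add [tff] -> 11 lines: dpu jtre tff aorz bwva sjy mcirk okys wgkc nwzw hki
Hunk 2: at line 9 remove [nwzw] add [nnauo,byi] -> 12 lines: dpu jtre tff aorz bwva sjy mcirk okys wgkc nnauo byi hki
Hunk 3: at line 5 remove [mcirk] add [qej,ohc,xfku] -> 14 lines: dpu jtre tff aorz bwva sjy qej ohc xfku okys wgkc nnauo byi hki
Final line count: 14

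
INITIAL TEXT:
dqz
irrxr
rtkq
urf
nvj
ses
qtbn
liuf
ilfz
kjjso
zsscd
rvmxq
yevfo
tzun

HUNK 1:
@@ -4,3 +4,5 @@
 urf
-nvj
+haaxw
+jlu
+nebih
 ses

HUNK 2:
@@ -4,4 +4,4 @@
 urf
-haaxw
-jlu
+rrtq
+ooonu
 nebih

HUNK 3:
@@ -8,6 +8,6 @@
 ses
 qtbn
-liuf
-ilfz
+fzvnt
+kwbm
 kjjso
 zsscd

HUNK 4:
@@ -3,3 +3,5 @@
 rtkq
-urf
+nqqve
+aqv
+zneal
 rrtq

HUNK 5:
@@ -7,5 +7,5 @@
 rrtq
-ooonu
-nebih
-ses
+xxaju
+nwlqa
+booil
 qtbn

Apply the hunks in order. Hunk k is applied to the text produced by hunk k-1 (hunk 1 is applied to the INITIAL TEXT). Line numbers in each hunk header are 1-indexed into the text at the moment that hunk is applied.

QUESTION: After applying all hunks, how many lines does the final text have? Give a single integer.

Answer: 18

Derivation:
Hunk 1: at line 4 remove [nvj] add [haaxw,jlu,nebih] -> 16 lines: dqz irrxr rtkq urf haaxw jlu nebih ses qtbn liuf ilfz kjjso zsscd rvmxq yevfo tzun
Hunk 2: at line 4 remove [haaxw,jlu] add [rrtq,ooonu] -> 16 lines: dqz irrxr rtkq urf rrtq ooonu nebih ses qtbn liuf ilfz kjjso zsscd rvmxq yevfo tzun
Hunk 3: at line 8 remove [liuf,ilfz] add [fzvnt,kwbm] -> 16 lines: dqz irrxr rtkq urf rrtq ooonu nebih ses qtbn fzvnt kwbm kjjso zsscd rvmxq yevfo tzun
Hunk 4: at line 3 remove [urf] add [nqqve,aqv,zneal] -> 18 lines: dqz irrxr rtkq nqqve aqv zneal rrtq ooonu nebih ses qtbn fzvnt kwbm kjjso zsscd rvmxq yevfo tzun
Hunk 5: at line 7 remove [ooonu,nebih,ses] add [xxaju,nwlqa,booil] -> 18 lines: dqz irrxr rtkq nqqve aqv zneal rrtq xxaju nwlqa booil qtbn fzvnt kwbm kjjso zsscd rvmxq yevfo tzun
Final line count: 18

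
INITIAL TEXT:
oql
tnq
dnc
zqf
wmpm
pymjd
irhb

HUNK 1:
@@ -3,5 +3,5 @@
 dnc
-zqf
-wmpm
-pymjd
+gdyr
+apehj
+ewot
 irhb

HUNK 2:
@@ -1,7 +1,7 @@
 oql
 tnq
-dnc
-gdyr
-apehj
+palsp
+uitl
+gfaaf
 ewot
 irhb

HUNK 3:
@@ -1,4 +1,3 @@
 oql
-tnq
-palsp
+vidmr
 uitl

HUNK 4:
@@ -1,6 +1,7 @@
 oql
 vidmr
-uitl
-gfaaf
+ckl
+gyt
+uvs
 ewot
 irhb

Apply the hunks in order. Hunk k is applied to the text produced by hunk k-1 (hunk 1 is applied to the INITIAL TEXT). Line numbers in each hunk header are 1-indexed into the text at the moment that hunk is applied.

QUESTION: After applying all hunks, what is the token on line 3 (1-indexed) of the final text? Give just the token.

Answer: ckl

Derivation:
Hunk 1: at line 3 remove [zqf,wmpm,pymjd] add [gdyr,apehj,ewot] -> 7 lines: oql tnq dnc gdyr apehj ewot irhb
Hunk 2: at line 1 remove [dnc,gdyr,apehj] add [palsp,uitl,gfaaf] -> 7 lines: oql tnq palsp uitl gfaaf ewot irhb
Hunk 3: at line 1 remove [tnq,palsp] add [vidmr] -> 6 lines: oql vidmr uitl gfaaf ewot irhb
Hunk 4: at line 1 remove [uitl,gfaaf] add [ckl,gyt,uvs] -> 7 lines: oql vidmr ckl gyt uvs ewot irhb
Final line 3: ckl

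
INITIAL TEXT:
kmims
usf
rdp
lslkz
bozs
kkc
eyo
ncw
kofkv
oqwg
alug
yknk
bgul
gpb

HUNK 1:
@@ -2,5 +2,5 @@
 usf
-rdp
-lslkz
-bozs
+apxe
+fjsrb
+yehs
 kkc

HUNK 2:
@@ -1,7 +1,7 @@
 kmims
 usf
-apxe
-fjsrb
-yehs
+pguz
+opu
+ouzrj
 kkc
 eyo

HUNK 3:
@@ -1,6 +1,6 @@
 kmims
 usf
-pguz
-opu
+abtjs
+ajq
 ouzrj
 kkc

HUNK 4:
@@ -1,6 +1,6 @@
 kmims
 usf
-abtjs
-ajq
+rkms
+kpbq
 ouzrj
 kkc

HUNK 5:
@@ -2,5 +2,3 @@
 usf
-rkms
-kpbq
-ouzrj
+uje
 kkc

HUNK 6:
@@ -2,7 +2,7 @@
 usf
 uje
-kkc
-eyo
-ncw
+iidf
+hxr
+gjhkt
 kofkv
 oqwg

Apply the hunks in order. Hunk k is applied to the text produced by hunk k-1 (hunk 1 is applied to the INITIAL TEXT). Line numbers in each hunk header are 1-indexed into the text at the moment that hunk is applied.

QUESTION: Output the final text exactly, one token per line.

Hunk 1: at line 2 remove [rdp,lslkz,bozs] add [apxe,fjsrb,yehs] -> 14 lines: kmims usf apxe fjsrb yehs kkc eyo ncw kofkv oqwg alug yknk bgul gpb
Hunk 2: at line 1 remove [apxe,fjsrb,yehs] add [pguz,opu,ouzrj] -> 14 lines: kmims usf pguz opu ouzrj kkc eyo ncw kofkv oqwg alug yknk bgul gpb
Hunk 3: at line 1 remove [pguz,opu] add [abtjs,ajq] -> 14 lines: kmims usf abtjs ajq ouzrj kkc eyo ncw kofkv oqwg alug yknk bgul gpb
Hunk 4: at line 1 remove [abtjs,ajq] add [rkms,kpbq] -> 14 lines: kmims usf rkms kpbq ouzrj kkc eyo ncw kofkv oqwg alug yknk bgul gpb
Hunk 5: at line 2 remove [rkms,kpbq,ouzrj] add [uje] -> 12 lines: kmims usf uje kkc eyo ncw kofkv oqwg alug yknk bgul gpb
Hunk 6: at line 2 remove [kkc,eyo,ncw] add [iidf,hxr,gjhkt] -> 12 lines: kmims usf uje iidf hxr gjhkt kofkv oqwg alug yknk bgul gpb

Answer: kmims
usf
uje
iidf
hxr
gjhkt
kofkv
oqwg
alug
yknk
bgul
gpb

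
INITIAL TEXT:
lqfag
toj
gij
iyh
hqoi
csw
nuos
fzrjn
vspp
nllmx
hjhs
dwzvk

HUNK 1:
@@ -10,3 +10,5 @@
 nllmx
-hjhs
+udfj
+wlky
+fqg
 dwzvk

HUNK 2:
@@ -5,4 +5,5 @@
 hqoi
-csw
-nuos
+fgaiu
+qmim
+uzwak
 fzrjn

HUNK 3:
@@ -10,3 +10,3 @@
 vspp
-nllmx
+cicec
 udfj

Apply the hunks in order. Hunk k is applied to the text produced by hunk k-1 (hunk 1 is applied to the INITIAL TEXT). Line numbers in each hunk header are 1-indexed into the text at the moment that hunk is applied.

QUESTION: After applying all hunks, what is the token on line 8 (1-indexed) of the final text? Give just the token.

Answer: uzwak

Derivation:
Hunk 1: at line 10 remove [hjhs] add [udfj,wlky,fqg] -> 14 lines: lqfag toj gij iyh hqoi csw nuos fzrjn vspp nllmx udfj wlky fqg dwzvk
Hunk 2: at line 5 remove [csw,nuos] add [fgaiu,qmim,uzwak] -> 15 lines: lqfag toj gij iyh hqoi fgaiu qmim uzwak fzrjn vspp nllmx udfj wlky fqg dwzvk
Hunk 3: at line 10 remove [nllmx] add [cicec] -> 15 lines: lqfag toj gij iyh hqoi fgaiu qmim uzwak fzrjn vspp cicec udfj wlky fqg dwzvk
Final line 8: uzwak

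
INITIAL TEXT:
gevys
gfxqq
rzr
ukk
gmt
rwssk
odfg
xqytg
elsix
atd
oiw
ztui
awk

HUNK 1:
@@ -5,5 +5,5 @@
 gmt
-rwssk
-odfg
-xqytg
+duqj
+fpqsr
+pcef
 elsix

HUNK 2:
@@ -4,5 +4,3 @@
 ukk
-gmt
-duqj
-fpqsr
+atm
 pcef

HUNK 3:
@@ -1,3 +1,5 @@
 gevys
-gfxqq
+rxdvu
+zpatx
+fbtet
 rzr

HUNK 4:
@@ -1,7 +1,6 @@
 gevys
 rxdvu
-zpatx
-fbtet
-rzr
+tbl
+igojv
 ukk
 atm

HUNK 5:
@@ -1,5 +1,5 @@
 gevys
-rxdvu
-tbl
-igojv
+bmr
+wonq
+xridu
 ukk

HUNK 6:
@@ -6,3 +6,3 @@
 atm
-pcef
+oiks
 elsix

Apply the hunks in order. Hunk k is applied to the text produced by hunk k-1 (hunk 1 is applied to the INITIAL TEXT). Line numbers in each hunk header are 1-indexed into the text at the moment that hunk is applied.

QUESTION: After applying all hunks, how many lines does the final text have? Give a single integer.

Hunk 1: at line 5 remove [rwssk,odfg,xqytg] add [duqj,fpqsr,pcef] -> 13 lines: gevys gfxqq rzr ukk gmt duqj fpqsr pcef elsix atd oiw ztui awk
Hunk 2: at line 4 remove [gmt,duqj,fpqsr] add [atm] -> 11 lines: gevys gfxqq rzr ukk atm pcef elsix atd oiw ztui awk
Hunk 3: at line 1 remove [gfxqq] add [rxdvu,zpatx,fbtet] -> 13 lines: gevys rxdvu zpatx fbtet rzr ukk atm pcef elsix atd oiw ztui awk
Hunk 4: at line 1 remove [zpatx,fbtet,rzr] add [tbl,igojv] -> 12 lines: gevys rxdvu tbl igojv ukk atm pcef elsix atd oiw ztui awk
Hunk 5: at line 1 remove [rxdvu,tbl,igojv] add [bmr,wonq,xridu] -> 12 lines: gevys bmr wonq xridu ukk atm pcef elsix atd oiw ztui awk
Hunk 6: at line 6 remove [pcef] add [oiks] -> 12 lines: gevys bmr wonq xridu ukk atm oiks elsix atd oiw ztui awk
Final line count: 12

Answer: 12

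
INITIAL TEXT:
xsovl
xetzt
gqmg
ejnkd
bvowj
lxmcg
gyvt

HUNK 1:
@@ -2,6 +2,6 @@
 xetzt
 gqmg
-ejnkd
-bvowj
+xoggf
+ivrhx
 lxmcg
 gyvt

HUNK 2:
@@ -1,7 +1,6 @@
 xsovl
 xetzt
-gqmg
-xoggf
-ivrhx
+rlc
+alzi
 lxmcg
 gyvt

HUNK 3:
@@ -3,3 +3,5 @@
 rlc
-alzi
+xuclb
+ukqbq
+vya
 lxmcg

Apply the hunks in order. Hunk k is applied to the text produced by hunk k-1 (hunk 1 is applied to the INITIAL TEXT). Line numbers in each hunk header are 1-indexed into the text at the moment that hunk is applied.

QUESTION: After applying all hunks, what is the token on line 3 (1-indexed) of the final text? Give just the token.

Hunk 1: at line 2 remove [ejnkd,bvowj] add [xoggf,ivrhx] -> 7 lines: xsovl xetzt gqmg xoggf ivrhx lxmcg gyvt
Hunk 2: at line 1 remove [gqmg,xoggf,ivrhx] add [rlc,alzi] -> 6 lines: xsovl xetzt rlc alzi lxmcg gyvt
Hunk 3: at line 3 remove [alzi] add [xuclb,ukqbq,vya] -> 8 lines: xsovl xetzt rlc xuclb ukqbq vya lxmcg gyvt
Final line 3: rlc

Answer: rlc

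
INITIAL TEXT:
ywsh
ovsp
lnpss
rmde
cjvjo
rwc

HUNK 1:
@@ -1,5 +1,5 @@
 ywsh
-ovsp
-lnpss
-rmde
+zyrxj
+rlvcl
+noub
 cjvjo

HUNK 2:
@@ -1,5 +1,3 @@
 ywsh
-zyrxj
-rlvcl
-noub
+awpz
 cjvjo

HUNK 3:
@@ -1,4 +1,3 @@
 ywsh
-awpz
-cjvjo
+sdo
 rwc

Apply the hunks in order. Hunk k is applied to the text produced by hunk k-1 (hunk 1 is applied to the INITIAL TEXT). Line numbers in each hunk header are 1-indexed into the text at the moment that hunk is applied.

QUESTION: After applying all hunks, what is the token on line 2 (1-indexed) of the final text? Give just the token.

Hunk 1: at line 1 remove [ovsp,lnpss,rmde] add [zyrxj,rlvcl,noub] -> 6 lines: ywsh zyrxj rlvcl noub cjvjo rwc
Hunk 2: at line 1 remove [zyrxj,rlvcl,noub] add [awpz] -> 4 lines: ywsh awpz cjvjo rwc
Hunk 3: at line 1 remove [awpz,cjvjo] add [sdo] -> 3 lines: ywsh sdo rwc
Final line 2: sdo

Answer: sdo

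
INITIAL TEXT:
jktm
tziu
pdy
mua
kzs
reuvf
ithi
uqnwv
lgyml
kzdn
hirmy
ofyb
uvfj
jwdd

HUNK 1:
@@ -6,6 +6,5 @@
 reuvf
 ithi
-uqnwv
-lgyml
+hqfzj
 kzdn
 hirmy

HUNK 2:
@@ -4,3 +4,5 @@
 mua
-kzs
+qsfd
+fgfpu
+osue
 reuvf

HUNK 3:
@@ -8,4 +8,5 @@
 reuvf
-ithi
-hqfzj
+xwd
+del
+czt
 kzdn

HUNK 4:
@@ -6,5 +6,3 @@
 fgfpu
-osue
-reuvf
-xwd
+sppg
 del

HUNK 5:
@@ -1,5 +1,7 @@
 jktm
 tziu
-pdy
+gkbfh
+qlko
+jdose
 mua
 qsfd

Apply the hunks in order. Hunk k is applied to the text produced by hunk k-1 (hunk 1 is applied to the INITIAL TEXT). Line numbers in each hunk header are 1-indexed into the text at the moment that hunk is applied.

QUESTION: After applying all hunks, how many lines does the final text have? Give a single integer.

Hunk 1: at line 6 remove [uqnwv,lgyml] add [hqfzj] -> 13 lines: jktm tziu pdy mua kzs reuvf ithi hqfzj kzdn hirmy ofyb uvfj jwdd
Hunk 2: at line 4 remove [kzs] add [qsfd,fgfpu,osue] -> 15 lines: jktm tziu pdy mua qsfd fgfpu osue reuvf ithi hqfzj kzdn hirmy ofyb uvfj jwdd
Hunk 3: at line 8 remove [ithi,hqfzj] add [xwd,del,czt] -> 16 lines: jktm tziu pdy mua qsfd fgfpu osue reuvf xwd del czt kzdn hirmy ofyb uvfj jwdd
Hunk 4: at line 6 remove [osue,reuvf,xwd] add [sppg] -> 14 lines: jktm tziu pdy mua qsfd fgfpu sppg del czt kzdn hirmy ofyb uvfj jwdd
Hunk 5: at line 1 remove [pdy] add [gkbfh,qlko,jdose] -> 16 lines: jktm tziu gkbfh qlko jdose mua qsfd fgfpu sppg del czt kzdn hirmy ofyb uvfj jwdd
Final line count: 16

Answer: 16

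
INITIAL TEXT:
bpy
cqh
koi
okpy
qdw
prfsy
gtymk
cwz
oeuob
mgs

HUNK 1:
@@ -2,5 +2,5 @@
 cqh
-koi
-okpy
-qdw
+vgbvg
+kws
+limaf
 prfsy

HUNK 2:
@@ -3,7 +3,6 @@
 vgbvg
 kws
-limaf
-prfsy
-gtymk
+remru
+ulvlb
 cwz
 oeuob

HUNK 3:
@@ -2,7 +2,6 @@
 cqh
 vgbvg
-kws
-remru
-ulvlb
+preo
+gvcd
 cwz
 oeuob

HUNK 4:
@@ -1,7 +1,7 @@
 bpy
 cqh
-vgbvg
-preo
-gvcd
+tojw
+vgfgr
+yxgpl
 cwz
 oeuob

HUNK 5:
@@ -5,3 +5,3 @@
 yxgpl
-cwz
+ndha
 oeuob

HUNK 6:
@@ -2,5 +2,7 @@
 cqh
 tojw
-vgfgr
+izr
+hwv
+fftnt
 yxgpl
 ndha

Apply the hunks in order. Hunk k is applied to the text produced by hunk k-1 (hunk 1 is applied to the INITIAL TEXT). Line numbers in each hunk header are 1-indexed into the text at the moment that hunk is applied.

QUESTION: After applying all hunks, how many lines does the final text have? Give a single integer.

Answer: 10

Derivation:
Hunk 1: at line 2 remove [koi,okpy,qdw] add [vgbvg,kws,limaf] -> 10 lines: bpy cqh vgbvg kws limaf prfsy gtymk cwz oeuob mgs
Hunk 2: at line 3 remove [limaf,prfsy,gtymk] add [remru,ulvlb] -> 9 lines: bpy cqh vgbvg kws remru ulvlb cwz oeuob mgs
Hunk 3: at line 2 remove [kws,remru,ulvlb] add [preo,gvcd] -> 8 lines: bpy cqh vgbvg preo gvcd cwz oeuob mgs
Hunk 4: at line 1 remove [vgbvg,preo,gvcd] add [tojw,vgfgr,yxgpl] -> 8 lines: bpy cqh tojw vgfgr yxgpl cwz oeuob mgs
Hunk 5: at line 5 remove [cwz] add [ndha] -> 8 lines: bpy cqh tojw vgfgr yxgpl ndha oeuob mgs
Hunk 6: at line 2 remove [vgfgr] add [izr,hwv,fftnt] -> 10 lines: bpy cqh tojw izr hwv fftnt yxgpl ndha oeuob mgs
Final line count: 10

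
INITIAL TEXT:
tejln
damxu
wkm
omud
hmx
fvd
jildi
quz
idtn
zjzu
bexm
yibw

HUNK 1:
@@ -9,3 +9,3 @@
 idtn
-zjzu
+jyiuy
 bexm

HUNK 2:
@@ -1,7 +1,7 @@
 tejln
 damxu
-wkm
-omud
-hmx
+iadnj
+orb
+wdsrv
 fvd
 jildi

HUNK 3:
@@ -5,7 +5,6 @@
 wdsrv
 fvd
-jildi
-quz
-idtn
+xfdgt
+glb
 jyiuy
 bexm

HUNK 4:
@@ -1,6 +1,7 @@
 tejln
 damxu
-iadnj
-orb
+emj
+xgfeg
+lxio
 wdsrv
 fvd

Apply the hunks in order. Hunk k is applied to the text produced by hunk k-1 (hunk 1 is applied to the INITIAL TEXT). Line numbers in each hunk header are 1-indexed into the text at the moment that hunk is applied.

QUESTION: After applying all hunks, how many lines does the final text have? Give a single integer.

Answer: 12

Derivation:
Hunk 1: at line 9 remove [zjzu] add [jyiuy] -> 12 lines: tejln damxu wkm omud hmx fvd jildi quz idtn jyiuy bexm yibw
Hunk 2: at line 1 remove [wkm,omud,hmx] add [iadnj,orb,wdsrv] -> 12 lines: tejln damxu iadnj orb wdsrv fvd jildi quz idtn jyiuy bexm yibw
Hunk 3: at line 5 remove [jildi,quz,idtn] add [xfdgt,glb] -> 11 lines: tejln damxu iadnj orb wdsrv fvd xfdgt glb jyiuy bexm yibw
Hunk 4: at line 1 remove [iadnj,orb] add [emj,xgfeg,lxio] -> 12 lines: tejln damxu emj xgfeg lxio wdsrv fvd xfdgt glb jyiuy bexm yibw
Final line count: 12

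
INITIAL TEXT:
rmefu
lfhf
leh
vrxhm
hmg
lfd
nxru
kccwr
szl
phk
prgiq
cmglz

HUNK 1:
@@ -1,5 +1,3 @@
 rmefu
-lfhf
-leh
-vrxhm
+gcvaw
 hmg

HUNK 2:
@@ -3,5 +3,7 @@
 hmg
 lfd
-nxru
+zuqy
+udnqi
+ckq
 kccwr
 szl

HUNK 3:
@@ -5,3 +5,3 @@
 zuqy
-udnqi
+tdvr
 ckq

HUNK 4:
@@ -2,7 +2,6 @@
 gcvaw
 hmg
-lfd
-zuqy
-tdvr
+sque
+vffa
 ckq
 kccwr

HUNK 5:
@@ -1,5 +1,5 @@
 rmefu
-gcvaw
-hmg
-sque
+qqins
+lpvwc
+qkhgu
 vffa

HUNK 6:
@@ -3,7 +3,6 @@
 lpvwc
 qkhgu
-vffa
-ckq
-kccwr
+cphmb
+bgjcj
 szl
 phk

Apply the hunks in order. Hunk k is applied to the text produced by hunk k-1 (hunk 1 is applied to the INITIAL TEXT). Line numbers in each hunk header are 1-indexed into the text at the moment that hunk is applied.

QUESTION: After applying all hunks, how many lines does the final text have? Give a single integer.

Answer: 10

Derivation:
Hunk 1: at line 1 remove [lfhf,leh,vrxhm] add [gcvaw] -> 10 lines: rmefu gcvaw hmg lfd nxru kccwr szl phk prgiq cmglz
Hunk 2: at line 3 remove [nxru] add [zuqy,udnqi,ckq] -> 12 lines: rmefu gcvaw hmg lfd zuqy udnqi ckq kccwr szl phk prgiq cmglz
Hunk 3: at line 5 remove [udnqi] add [tdvr] -> 12 lines: rmefu gcvaw hmg lfd zuqy tdvr ckq kccwr szl phk prgiq cmglz
Hunk 4: at line 2 remove [lfd,zuqy,tdvr] add [sque,vffa] -> 11 lines: rmefu gcvaw hmg sque vffa ckq kccwr szl phk prgiq cmglz
Hunk 5: at line 1 remove [gcvaw,hmg,sque] add [qqins,lpvwc,qkhgu] -> 11 lines: rmefu qqins lpvwc qkhgu vffa ckq kccwr szl phk prgiq cmglz
Hunk 6: at line 3 remove [vffa,ckq,kccwr] add [cphmb,bgjcj] -> 10 lines: rmefu qqins lpvwc qkhgu cphmb bgjcj szl phk prgiq cmglz
Final line count: 10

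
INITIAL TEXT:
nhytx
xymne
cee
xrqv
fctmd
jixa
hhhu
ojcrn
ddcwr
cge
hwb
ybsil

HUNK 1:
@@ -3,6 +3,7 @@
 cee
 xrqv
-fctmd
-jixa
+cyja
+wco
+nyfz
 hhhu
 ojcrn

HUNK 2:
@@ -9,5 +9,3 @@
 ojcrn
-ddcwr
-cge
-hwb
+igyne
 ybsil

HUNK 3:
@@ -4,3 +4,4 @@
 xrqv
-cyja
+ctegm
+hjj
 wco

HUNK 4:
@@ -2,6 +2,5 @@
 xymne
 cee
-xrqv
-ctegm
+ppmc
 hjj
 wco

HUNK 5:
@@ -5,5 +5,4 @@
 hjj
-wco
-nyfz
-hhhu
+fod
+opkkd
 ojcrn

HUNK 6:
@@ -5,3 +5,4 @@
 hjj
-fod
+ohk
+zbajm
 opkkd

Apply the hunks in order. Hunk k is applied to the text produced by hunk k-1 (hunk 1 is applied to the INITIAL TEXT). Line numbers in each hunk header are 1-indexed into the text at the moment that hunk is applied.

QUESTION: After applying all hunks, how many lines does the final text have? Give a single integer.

Answer: 11

Derivation:
Hunk 1: at line 3 remove [fctmd,jixa] add [cyja,wco,nyfz] -> 13 lines: nhytx xymne cee xrqv cyja wco nyfz hhhu ojcrn ddcwr cge hwb ybsil
Hunk 2: at line 9 remove [ddcwr,cge,hwb] add [igyne] -> 11 lines: nhytx xymne cee xrqv cyja wco nyfz hhhu ojcrn igyne ybsil
Hunk 3: at line 4 remove [cyja] add [ctegm,hjj] -> 12 lines: nhytx xymne cee xrqv ctegm hjj wco nyfz hhhu ojcrn igyne ybsil
Hunk 4: at line 2 remove [xrqv,ctegm] add [ppmc] -> 11 lines: nhytx xymne cee ppmc hjj wco nyfz hhhu ojcrn igyne ybsil
Hunk 5: at line 5 remove [wco,nyfz,hhhu] add [fod,opkkd] -> 10 lines: nhytx xymne cee ppmc hjj fod opkkd ojcrn igyne ybsil
Hunk 6: at line 5 remove [fod] add [ohk,zbajm] -> 11 lines: nhytx xymne cee ppmc hjj ohk zbajm opkkd ojcrn igyne ybsil
Final line count: 11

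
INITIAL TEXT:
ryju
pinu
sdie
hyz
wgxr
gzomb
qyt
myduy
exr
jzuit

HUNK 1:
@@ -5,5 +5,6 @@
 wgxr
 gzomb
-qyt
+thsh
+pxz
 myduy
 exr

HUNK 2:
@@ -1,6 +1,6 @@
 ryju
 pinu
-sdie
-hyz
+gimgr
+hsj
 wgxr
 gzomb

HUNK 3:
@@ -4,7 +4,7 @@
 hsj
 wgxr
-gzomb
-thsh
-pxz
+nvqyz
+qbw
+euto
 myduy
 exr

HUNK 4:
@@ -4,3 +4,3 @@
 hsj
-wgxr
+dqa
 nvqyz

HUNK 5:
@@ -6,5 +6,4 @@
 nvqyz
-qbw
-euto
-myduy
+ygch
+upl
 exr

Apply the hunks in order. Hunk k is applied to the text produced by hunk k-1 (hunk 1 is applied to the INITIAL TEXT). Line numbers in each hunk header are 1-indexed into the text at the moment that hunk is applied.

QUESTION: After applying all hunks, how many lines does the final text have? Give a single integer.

Answer: 10

Derivation:
Hunk 1: at line 5 remove [qyt] add [thsh,pxz] -> 11 lines: ryju pinu sdie hyz wgxr gzomb thsh pxz myduy exr jzuit
Hunk 2: at line 1 remove [sdie,hyz] add [gimgr,hsj] -> 11 lines: ryju pinu gimgr hsj wgxr gzomb thsh pxz myduy exr jzuit
Hunk 3: at line 4 remove [gzomb,thsh,pxz] add [nvqyz,qbw,euto] -> 11 lines: ryju pinu gimgr hsj wgxr nvqyz qbw euto myduy exr jzuit
Hunk 4: at line 4 remove [wgxr] add [dqa] -> 11 lines: ryju pinu gimgr hsj dqa nvqyz qbw euto myduy exr jzuit
Hunk 5: at line 6 remove [qbw,euto,myduy] add [ygch,upl] -> 10 lines: ryju pinu gimgr hsj dqa nvqyz ygch upl exr jzuit
Final line count: 10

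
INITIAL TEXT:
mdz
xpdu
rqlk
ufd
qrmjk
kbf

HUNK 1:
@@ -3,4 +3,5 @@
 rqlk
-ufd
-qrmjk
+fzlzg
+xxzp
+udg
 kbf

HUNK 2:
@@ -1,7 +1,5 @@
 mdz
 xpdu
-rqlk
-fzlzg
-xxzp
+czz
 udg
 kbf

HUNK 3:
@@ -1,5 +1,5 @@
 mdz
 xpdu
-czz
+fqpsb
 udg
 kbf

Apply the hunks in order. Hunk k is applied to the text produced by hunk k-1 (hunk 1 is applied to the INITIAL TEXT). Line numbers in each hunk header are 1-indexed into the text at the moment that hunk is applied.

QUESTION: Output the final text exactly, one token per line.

Hunk 1: at line 3 remove [ufd,qrmjk] add [fzlzg,xxzp,udg] -> 7 lines: mdz xpdu rqlk fzlzg xxzp udg kbf
Hunk 2: at line 1 remove [rqlk,fzlzg,xxzp] add [czz] -> 5 lines: mdz xpdu czz udg kbf
Hunk 3: at line 1 remove [czz] add [fqpsb] -> 5 lines: mdz xpdu fqpsb udg kbf

Answer: mdz
xpdu
fqpsb
udg
kbf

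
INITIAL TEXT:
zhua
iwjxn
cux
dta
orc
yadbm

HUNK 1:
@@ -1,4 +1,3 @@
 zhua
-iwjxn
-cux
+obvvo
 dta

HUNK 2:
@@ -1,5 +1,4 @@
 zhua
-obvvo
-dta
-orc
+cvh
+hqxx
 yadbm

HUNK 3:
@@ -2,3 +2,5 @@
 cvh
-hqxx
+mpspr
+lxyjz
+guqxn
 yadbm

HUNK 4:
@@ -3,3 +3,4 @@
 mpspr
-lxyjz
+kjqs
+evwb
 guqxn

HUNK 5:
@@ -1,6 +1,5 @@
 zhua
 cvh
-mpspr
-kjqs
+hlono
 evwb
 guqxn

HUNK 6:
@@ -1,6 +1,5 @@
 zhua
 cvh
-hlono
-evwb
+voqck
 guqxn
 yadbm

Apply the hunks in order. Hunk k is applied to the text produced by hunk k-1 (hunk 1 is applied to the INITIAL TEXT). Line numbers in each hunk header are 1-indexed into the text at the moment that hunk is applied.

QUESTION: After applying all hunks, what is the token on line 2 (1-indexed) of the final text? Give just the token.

Answer: cvh

Derivation:
Hunk 1: at line 1 remove [iwjxn,cux] add [obvvo] -> 5 lines: zhua obvvo dta orc yadbm
Hunk 2: at line 1 remove [obvvo,dta,orc] add [cvh,hqxx] -> 4 lines: zhua cvh hqxx yadbm
Hunk 3: at line 2 remove [hqxx] add [mpspr,lxyjz,guqxn] -> 6 lines: zhua cvh mpspr lxyjz guqxn yadbm
Hunk 4: at line 3 remove [lxyjz] add [kjqs,evwb] -> 7 lines: zhua cvh mpspr kjqs evwb guqxn yadbm
Hunk 5: at line 1 remove [mpspr,kjqs] add [hlono] -> 6 lines: zhua cvh hlono evwb guqxn yadbm
Hunk 6: at line 1 remove [hlono,evwb] add [voqck] -> 5 lines: zhua cvh voqck guqxn yadbm
Final line 2: cvh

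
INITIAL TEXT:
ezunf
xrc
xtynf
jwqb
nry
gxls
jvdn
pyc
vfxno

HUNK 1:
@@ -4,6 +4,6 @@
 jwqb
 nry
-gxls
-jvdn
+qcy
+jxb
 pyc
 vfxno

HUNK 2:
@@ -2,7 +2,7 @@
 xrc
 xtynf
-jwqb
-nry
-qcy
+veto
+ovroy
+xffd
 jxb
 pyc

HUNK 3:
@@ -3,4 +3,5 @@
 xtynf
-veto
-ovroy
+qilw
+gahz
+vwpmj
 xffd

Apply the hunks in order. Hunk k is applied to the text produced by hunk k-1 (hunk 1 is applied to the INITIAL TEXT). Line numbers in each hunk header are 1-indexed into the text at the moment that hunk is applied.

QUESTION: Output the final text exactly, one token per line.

Hunk 1: at line 4 remove [gxls,jvdn] add [qcy,jxb] -> 9 lines: ezunf xrc xtynf jwqb nry qcy jxb pyc vfxno
Hunk 2: at line 2 remove [jwqb,nry,qcy] add [veto,ovroy,xffd] -> 9 lines: ezunf xrc xtynf veto ovroy xffd jxb pyc vfxno
Hunk 3: at line 3 remove [veto,ovroy] add [qilw,gahz,vwpmj] -> 10 lines: ezunf xrc xtynf qilw gahz vwpmj xffd jxb pyc vfxno

Answer: ezunf
xrc
xtynf
qilw
gahz
vwpmj
xffd
jxb
pyc
vfxno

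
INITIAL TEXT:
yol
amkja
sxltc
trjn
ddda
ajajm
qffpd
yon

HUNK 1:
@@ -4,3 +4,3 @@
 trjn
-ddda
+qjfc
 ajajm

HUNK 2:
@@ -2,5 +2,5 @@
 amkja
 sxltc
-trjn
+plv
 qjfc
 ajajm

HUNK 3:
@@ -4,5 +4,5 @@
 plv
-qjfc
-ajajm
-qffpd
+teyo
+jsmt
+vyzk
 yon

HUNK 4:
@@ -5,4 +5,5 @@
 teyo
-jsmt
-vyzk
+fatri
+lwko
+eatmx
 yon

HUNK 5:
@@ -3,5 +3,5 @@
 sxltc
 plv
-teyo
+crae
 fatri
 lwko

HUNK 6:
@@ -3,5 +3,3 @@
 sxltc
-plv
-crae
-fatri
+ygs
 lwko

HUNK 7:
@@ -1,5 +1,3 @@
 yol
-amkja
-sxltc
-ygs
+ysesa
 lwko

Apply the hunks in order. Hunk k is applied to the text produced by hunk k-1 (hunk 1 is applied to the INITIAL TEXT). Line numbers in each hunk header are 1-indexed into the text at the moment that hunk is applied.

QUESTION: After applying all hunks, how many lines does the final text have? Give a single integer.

Hunk 1: at line 4 remove [ddda] add [qjfc] -> 8 lines: yol amkja sxltc trjn qjfc ajajm qffpd yon
Hunk 2: at line 2 remove [trjn] add [plv] -> 8 lines: yol amkja sxltc plv qjfc ajajm qffpd yon
Hunk 3: at line 4 remove [qjfc,ajajm,qffpd] add [teyo,jsmt,vyzk] -> 8 lines: yol amkja sxltc plv teyo jsmt vyzk yon
Hunk 4: at line 5 remove [jsmt,vyzk] add [fatri,lwko,eatmx] -> 9 lines: yol amkja sxltc plv teyo fatri lwko eatmx yon
Hunk 5: at line 3 remove [teyo] add [crae] -> 9 lines: yol amkja sxltc plv crae fatri lwko eatmx yon
Hunk 6: at line 3 remove [plv,crae,fatri] add [ygs] -> 7 lines: yol amkja sxltc ygs lwko eatmx yon
Hunk 7: at line 1 remove [amkja,sxltc,ygs] add [ysesa] -> 5 lines: yol ysesa lwko eatmx yon
Final line count: 5

Answer: 5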